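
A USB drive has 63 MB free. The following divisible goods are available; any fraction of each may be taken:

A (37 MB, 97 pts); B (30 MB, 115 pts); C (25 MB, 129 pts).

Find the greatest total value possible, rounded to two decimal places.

264.97

Take in order of value per unit:
- C (129/25 per unit): all 25 → value 129, running total 129.00
- B (115/30 per unit): all 30 → value 115, running total 244.00
- A (97/37 per unit): 8 of 37 → value 8×97/37 = 20.9730, running total 264.97
Total 264.97.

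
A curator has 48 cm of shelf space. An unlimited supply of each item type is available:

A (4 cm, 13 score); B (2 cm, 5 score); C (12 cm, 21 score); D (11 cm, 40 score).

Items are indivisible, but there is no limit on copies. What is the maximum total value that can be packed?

173 score

Best value-per-unit is D at 40/11; filling with it alone gives 4×40 = 160.
Optimal mix: 1×A + 4×D → length 48, value 173.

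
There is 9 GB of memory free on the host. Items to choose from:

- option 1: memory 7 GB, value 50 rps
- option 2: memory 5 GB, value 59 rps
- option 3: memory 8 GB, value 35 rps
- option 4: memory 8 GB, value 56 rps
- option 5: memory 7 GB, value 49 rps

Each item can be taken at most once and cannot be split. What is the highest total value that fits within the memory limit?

This is a 0/1 knapsack; check combinations near the capacity.
- option 2: memory 5, value 59
- option 4: memory 8, value 56
- option 1: memory 7, value 50
Best: 59 rps.

59 rps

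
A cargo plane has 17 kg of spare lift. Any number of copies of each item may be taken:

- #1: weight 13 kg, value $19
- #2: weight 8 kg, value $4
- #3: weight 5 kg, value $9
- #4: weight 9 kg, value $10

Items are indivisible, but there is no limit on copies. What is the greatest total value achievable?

$27

Best value-per-unit is #3 at 9/5, and filling with it alone uses weight 3×5=15. No mix of the others beats 3×9 = 27.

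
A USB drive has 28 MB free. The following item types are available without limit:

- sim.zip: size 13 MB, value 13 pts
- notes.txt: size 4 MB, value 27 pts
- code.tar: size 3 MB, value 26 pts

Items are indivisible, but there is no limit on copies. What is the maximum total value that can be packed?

235 pts

Best value-per-unit is code.tar at 26/3; filling with it alone gives 9×26 = 234.
Optimal mix: 1×notes.txt + 8×code.tar → size 28, value 235.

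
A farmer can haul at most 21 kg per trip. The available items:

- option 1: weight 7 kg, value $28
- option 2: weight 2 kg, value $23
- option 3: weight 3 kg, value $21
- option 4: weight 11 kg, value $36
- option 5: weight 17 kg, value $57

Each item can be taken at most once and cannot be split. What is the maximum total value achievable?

This is a 0/1 knapsack; check combinations near the capacity.
- option 1+option 2+option 4: weight 7+2+11=20, value 28+23+36=87
- option 1+option 3+option 4: weight 7+3+11=21, value 28+21+36=85
- option 2+option 3+option 4: weight 2+3+11=16, value 23+21+36=80
- option 2+option 5: weight 2+17=19, value 23+57=80
Best: $87.

$87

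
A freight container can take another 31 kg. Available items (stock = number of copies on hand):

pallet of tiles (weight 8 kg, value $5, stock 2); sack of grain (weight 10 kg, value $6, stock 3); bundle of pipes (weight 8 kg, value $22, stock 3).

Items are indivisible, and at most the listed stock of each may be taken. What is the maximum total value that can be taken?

Best selections within weight 31 and stock limits:
- 3×bundle of pipes: weight 24, value 66
- 1×sack of grain + 2×bundle of pipes: weight 26, value 50
- 1×pallet of tiles + 2×bundle of pipes: weight 24, value 49
Best: $66.

$66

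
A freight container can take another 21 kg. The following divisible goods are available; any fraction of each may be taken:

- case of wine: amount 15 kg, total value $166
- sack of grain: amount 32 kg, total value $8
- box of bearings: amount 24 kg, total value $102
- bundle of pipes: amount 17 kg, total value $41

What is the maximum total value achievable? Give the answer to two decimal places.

Take in order of value per unit:
- case of wine (166/15 per unit): all 15 → value 166, running total 166.00
- box of bearings (102/24 per unit): 6 of 24 → value 6×102/24 = 25.5000, running total 191.50
Total 191.50.

191.50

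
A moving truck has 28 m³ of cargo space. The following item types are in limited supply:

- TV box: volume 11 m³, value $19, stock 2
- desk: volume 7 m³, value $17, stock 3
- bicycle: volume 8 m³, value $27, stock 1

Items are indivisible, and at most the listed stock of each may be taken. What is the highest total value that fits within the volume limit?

Best selections within volume 28 and stock limits:
- 1×TV box + 1×desk + 1×bicycle: volume 26, value 63
- 2×desk + 1×bicycle: volume 22, value 61
- 1×TV box + 2×desk: volume 25, value 53
Best: $63.

$63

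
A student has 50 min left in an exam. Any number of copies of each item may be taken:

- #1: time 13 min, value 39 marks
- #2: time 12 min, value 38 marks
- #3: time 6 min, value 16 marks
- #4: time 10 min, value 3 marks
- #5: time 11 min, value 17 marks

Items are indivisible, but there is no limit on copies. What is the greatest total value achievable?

Best value-per-unit is #2 at 38/12; filling with it alone gives 4×38 = 152.
Optimal mix: 2×#1 + 2×#2 → time 50, value 154.

154 marks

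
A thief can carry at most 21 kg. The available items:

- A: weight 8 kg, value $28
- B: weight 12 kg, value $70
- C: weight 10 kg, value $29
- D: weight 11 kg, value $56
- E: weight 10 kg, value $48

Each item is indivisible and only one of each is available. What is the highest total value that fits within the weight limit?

Check high-value combinations within 21 kg:
- D+E: weight 11+10=21, value 56+48=104
- A+B: weight 8+12=20, value 28+70=98
- C+D: weight 10+11=21, value 29+56=85
- A+D: weight 8+11=19, value 28+56=84
Best: $104.

$104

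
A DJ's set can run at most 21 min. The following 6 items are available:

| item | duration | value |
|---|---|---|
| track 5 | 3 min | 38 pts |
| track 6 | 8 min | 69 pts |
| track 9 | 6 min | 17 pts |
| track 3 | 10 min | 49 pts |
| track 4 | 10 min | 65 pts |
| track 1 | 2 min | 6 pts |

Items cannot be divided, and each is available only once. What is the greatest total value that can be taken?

Check high-value combinations within 21 min:
- track 5+track 6+track 4: duration 3+8+10=21, value 38+69+65=172
- track 5+track 6+track 3: duration 3+8+10=21, value 38+69+49=156
- track 6+track 4+track 1: duration 8+10+2=20, value 69+65+6=140
- track 6+track 4: duration 8+10=18, value 69+65=134
Best: 172 pts.

172 pts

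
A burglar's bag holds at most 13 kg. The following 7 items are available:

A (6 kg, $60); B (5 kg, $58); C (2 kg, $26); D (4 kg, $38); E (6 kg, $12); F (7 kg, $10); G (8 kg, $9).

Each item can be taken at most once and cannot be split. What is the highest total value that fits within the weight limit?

Check high-value combinations within 13 kg:
- A+B+C: weight 6+5+2=13, value 60+58+26=144
- A+C+D: weight 6+2+4=12, value 60+26+38=124
- B+C+D: weight 5+2+4=11, value 58+26+38=122
- A+B: weight 6+5=11, value 60+58=118
- A+D: weight 6+4=10, value 60+38=98
Best: $144.

$144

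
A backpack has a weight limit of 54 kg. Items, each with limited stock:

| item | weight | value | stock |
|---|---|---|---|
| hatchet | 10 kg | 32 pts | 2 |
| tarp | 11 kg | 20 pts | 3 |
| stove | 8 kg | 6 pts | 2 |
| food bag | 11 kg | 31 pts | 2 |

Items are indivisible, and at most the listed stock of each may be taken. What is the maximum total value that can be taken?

Top feasible selections:
- 2×hatchet + 1×tarp + 2×food bag: weight 53, value 146
- 2×hatchet + 2×tarp + 1×food bag: weight 53, value 135
- 1×hatchet + 2×tarp + 2×food bag: weight 54, value 134
- 2×hatchet + 1×stove + 2×food bag: weight 50, value 132
Best: 146 pts.

146 pts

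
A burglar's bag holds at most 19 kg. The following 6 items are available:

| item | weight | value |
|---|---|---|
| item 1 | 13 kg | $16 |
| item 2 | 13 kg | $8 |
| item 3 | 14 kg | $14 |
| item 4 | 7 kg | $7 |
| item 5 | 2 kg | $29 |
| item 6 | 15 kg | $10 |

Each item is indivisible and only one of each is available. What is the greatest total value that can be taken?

$45

Check high-value combinations within 19 kg:
- item 1+item 5: weight 13+2=15, value 16+29=45
- item 3+item 5: weight 14+2=16, value 14+29=43
- item 5+item 6: weight 2+15=17, value 29+10=39
Best: $45.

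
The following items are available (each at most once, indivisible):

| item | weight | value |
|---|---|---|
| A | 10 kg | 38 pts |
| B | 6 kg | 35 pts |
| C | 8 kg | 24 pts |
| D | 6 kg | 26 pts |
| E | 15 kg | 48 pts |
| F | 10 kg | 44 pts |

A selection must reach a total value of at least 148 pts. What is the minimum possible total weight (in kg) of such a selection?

37

Subsets with value ≥ 148, sorted by total weight:
- B+D+E+F: weight 37, value 153
- B+C+E+F: weight 39, value 151
Minimum weight: 37 kg.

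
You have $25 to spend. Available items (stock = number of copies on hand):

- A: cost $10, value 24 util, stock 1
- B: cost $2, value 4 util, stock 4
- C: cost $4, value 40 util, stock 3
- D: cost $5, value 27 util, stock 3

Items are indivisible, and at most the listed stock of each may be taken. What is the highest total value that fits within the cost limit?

Best selections within cost 25 and stock limits:
- 1×B + 3×C + 2×D: cost 24, value 178
- 3×C + 2×D: cost 22, value 174
- 1×B + 2×C + 3×D: cost 25, value 165
Best: 178 util.

178 util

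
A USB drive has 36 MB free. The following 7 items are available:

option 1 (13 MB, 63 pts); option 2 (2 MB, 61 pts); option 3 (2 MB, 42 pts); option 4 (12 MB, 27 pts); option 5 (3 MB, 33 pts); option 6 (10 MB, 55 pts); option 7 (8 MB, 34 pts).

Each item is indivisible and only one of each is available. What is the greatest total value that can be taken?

Check high-value combinations within 36 MB:
- option 1+option 2+option 3+option 6+option 7: size 13+2+2+10+8=35, value 63+61+42+55+34=255
- option 1+option 2+option 3+option 5+option 6: size 13+2+2+3+10=30, value 63+61+42+33+55=254
- option 1+option 2+option 5+option 6+option 7: size 13+2+3+10+8=36, value 63+61+33+55+34=246
Best: 255 pts.

255 pts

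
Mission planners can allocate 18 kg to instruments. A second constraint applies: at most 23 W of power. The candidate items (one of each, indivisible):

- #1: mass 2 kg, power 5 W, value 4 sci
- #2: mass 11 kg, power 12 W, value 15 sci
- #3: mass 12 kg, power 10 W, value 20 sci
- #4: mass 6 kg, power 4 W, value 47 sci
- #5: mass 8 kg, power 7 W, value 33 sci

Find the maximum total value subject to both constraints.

84 sci

Feasible sets respecting both limits:
- #1+#4+#5: mass 16, power 16, value 84
- #4+#5: mass 14, power 11, value 80
- #3+#4: mass 18, power 14, value 67
- #2+#4: mass 17, power 16, value 62
Best: 84 sci.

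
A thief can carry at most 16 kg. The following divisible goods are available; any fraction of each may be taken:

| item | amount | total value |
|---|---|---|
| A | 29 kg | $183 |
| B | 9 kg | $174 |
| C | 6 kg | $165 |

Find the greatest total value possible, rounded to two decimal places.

Take in order of value per unit:
- C (165/6 per unit): all 6 → value 165, running total 165.00
- B (174/9 per unit): all 9 → value 174, running total 339.00
- A (183/29 per unit): 1 of 29 → value 1×183/29 = 6.3103, running total 345.31
Total 345.31.

345.31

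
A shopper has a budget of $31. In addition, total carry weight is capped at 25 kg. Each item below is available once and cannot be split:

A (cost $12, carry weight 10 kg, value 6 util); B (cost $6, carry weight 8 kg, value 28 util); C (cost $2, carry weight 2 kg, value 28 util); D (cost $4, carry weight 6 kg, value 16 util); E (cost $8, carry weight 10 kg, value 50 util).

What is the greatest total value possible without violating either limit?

106 util

Feasible sets respecting both limits:
- B+C+E: cost 16, carry weight 20, value 106
- B+D+E: cost 18, carry weight 24, value 94
- C+D+E: cost 14, carry weight 18, value 94
Best: 106 util.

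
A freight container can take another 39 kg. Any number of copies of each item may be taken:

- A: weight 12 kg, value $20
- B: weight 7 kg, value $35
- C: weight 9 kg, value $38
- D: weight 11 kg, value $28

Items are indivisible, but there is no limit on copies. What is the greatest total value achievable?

$181

Best value-per-unit is B at 35/7; filling with it alone gives 5×35 = 175.
Optimal mix: 3×B + 2×C → weight 39, value 181.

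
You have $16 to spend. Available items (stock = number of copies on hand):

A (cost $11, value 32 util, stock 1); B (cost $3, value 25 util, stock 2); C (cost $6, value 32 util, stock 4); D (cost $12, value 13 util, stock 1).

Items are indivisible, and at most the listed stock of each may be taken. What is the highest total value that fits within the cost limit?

89 util

Best selections within cost 16 and stock limits:
- 1×B + 2×C: cost 15, value 89
- 2×B + 1×C: cost 12, value 82
- 2×C: cost 12, value 64
Best: 89 util.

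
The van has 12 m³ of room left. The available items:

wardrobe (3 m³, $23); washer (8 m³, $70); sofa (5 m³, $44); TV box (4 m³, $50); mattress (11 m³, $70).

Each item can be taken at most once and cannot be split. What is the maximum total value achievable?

This is a 0/1 knapsack; check combinations near the capacity.
- washer+TV box: volume 8+4=12, value 70+50=120
- wardrobe+sofa+TV box: volume 3+5+4=12, value 23+44+50=117
- sofa+TV box: volume 5+4=9, value 44+50=94
- wardrobe+washer: volume 3+8=11, value 23+70=93
- wardrobe+TV box: volume 3+4=7, value 23+50=73
Best: $120.

$120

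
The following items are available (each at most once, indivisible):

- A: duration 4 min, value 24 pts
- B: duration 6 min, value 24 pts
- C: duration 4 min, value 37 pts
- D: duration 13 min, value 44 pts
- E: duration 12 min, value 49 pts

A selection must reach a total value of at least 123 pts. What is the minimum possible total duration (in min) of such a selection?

26

Subsets with value ≥ 123, sorted by total duration:
- A+B+C+E: duration 26, value 134
- A+B+C+D: duration 27, value 129
Minimum duration: 26 min.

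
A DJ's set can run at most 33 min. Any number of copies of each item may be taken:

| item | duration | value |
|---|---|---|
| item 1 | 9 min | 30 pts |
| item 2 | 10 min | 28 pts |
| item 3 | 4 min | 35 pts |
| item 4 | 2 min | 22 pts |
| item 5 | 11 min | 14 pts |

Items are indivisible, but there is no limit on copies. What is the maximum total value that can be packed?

Best value-per-unit is item 4 at 22/2, and filling with it alone uses duration 16×2=32. No mix of the others beats 16×22 = 352.

352 pts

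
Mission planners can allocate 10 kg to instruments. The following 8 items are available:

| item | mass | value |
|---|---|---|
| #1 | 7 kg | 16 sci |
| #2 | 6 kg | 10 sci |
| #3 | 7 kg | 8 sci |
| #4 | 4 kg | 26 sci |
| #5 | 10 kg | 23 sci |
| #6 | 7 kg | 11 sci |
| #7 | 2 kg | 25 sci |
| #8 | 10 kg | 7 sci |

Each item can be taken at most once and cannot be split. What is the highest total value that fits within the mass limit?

This is a 0/1 knapsack; check combinations near the capacity.
- #4+#7: mass 4+2=6, value 26+25=51
- #1+#7: mass 7+2=9, value 16+25=41
- #6+#7: mass 7+2=9, value 11+25=36
- #2+#4: mass 6+4=10, value 10+26=36
- #2+#7: mass 6+2=8, value 10+25=35
Best: 51 sci.

51 sci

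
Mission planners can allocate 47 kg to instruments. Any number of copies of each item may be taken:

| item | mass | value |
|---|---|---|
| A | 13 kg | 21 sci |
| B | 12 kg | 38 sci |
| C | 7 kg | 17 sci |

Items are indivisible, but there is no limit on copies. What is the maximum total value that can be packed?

131 sci

Best value-per-unit is B at 38/12; filling with it alone gives 3×38 = 114.
Optimal mix: 3×B + 1×C → mass 43, value 131.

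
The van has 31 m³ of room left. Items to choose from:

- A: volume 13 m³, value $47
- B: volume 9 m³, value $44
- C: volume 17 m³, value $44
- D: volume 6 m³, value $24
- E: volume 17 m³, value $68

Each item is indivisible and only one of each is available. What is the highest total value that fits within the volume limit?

Check high-value combinations within 31 m³:
- A+B+D: volume 13+9+6=28, value 47+44+24=115
- A+E: volume 13+17=30, value 47+68=115
- B+E: volume 9+17=26, value 44+68=112
Best: $115.

$115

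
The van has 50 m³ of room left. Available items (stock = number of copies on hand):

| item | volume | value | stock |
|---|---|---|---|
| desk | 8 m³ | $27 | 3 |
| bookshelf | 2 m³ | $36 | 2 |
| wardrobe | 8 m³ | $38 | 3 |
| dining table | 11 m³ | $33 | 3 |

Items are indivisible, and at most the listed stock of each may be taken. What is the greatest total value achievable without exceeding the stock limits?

$252

Top feasible selections:
- 2×bookshelf + 3×wardrobe + 2×dining table: volume 50, value 252
- 1×desk + 2×bookshelf + 3×wardrobe + 1×dining table: volume 47, value 246
Best: $252.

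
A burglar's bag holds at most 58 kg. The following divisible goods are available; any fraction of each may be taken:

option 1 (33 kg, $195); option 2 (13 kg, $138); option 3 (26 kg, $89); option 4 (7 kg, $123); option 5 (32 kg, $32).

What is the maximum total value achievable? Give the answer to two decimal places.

Take in order of value per unit:
- option 4 (123/7 per unit): all 7 → value 123, running total 123.00
- option 2 (138/13 per unit): all 13 → value 138, running total 261.00
- option 1 (195/33 per unit): all 33 → value 195, running total 456.00
- option 3 (89/26 per unit): 5 of 26 → value 5×89/26 = 17.1154, running total 473.12
Total 473.12.

473.12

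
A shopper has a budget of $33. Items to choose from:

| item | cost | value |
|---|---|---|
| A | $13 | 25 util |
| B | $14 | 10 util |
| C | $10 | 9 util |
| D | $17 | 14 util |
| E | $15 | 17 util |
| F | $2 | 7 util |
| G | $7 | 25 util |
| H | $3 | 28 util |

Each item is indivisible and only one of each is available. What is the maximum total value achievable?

87 util

This is a 0/1 knapsack; check combinations near the capacity.
- A+C+G+H: cost 13+10+7+3=33, value 25+9+25+28=87
- A+F+G+H: cost 13+2+7+3=25, value 25+7+25+28=85
- A+G+H: cost 13+7+3=23, value 25+25+28=78
- E+F+G+H: cost 15+2+7+3=27, value 17+7+25+28=77
- A+E+F+H: cost 13+15+2+3=33, value 25+17+7+28=77
Best: 87 util.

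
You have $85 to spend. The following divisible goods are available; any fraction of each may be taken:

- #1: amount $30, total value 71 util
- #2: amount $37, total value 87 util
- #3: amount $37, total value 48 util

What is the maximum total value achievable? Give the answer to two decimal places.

Take in order of value per unit:
- #1 (71/30 per unit): all 30 → value 71, running total 71.00
- #2 (87/37 per unit): all 37 → value 87, running total 158.00
- #3 (48/37 per unit): 18 of 37 → value 18×48/37 = 23.3514, running total 181.35
Total 181.35.

181.35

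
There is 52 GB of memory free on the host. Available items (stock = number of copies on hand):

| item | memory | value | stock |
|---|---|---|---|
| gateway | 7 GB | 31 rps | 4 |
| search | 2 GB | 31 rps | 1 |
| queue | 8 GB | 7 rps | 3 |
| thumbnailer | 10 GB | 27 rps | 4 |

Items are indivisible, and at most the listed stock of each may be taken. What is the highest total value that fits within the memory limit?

209 rps

Top feasible selections:
- 4×gateway + 1×search + 2×thumbnailer: memory 50, value 209
- 4×gateway + 1×search + 1×queue + 1×thumbnailer: memory 48, value 189
- 3×gateway + 1×search + 1×queue + 2×thumbnailer: memory 51, value 185
- 4×gateway + 1×search + 1×thumbnailer: memory 40, value 182
Best: 209 rps.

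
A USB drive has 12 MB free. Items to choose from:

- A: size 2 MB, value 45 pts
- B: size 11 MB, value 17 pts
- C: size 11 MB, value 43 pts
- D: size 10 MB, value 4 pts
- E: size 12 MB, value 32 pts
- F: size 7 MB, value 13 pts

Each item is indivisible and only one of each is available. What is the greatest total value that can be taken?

Check high-value combinations within 12 MB:
- A+F: size 2+7=9, value 45+13=58
- A+D: size 2+10=12, value 45+4=49
- A: size 2, value 45
- C: size 11, value 43
Best: 58 pts.

58 pts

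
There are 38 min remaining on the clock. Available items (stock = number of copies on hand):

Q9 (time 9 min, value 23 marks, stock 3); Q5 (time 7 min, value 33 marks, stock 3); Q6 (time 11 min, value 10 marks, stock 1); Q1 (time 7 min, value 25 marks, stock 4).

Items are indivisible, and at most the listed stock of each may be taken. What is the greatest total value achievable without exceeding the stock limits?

Best selections within time 38 and stock limits:
- 3×Q5 + 2×Q1: time 35, value 149
- 1×Q9 + 3×Q5 + 1×Q1: time 37, value 147
Best: 149 marks.

149 marks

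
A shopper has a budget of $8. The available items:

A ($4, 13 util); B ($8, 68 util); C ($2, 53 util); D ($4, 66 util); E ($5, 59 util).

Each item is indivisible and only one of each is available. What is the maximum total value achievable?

Check high-value combinations within $8:
- C+D: cost 2+4=6, value 53+66=119
- C+E: cost 2+5=7, value 53+59=112
- A+D: cost 4+4=8, value 13+66=79
Best: 119 util.

119 util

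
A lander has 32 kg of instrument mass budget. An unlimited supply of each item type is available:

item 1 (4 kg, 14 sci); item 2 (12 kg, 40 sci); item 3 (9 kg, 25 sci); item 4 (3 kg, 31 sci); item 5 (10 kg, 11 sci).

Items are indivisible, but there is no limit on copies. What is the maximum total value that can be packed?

310 sci

Best value-per-unit is item 4 at 31/3, and filling with it alone uses mass 10×3=30. No mix of the others beats 10×31 = 310.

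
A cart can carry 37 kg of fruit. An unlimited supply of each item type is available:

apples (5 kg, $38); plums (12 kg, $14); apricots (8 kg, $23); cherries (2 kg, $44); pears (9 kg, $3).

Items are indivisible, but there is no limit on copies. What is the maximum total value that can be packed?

$792

Best value-per-unit is cherries at 44/2, and filling with it alone uses weight 18×2=36. No mix of the others beats 18×44 = 792.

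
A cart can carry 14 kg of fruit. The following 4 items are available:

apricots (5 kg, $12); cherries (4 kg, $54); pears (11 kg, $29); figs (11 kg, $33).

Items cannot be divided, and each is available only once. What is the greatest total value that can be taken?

$66

Check high-value combinations within 14 kg:
- apricots+cherries: weight 5+4=9, value 12+54=66
- cherries: weight 4, value 54
- figs: weight 11, value 33
Best: $66.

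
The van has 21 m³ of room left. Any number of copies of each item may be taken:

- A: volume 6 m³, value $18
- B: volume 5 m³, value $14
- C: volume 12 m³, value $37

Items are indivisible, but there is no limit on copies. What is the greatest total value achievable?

$60

Best value-per-unit is C at 37/12; filling with it alone gives 1×37 = 37.
Optimal mix: 1×A + 3×B → volume 21, value 60.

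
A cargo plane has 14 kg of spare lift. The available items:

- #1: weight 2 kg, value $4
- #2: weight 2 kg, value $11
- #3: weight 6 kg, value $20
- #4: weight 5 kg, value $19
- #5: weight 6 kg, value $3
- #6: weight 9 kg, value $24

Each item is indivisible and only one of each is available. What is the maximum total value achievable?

Check high-value combinations within 14 kg:
- #2+#3+#4: weight 2+6+5=13, value 11+20+19=50
- #1+#3+#4: weight 2+6+5=13, value 4+20+19=43
- #4+#6: weight 5+9=14, value 19+24=43
Best: $50.

$50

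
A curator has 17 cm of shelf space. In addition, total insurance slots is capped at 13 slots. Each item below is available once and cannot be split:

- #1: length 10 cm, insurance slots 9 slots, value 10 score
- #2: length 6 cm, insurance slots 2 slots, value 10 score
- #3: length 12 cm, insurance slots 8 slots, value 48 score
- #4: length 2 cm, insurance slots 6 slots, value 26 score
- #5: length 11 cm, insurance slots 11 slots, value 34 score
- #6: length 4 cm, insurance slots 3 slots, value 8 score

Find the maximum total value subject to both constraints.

Feasible sets respecting both limits:
- #3+#6: length 16, insurance slots 11, value 56
- #3: length 12, insurance slots 8, value 48
- #2+#5: length 17, insurance slots 13, value 44
Best: 56 score.

56 score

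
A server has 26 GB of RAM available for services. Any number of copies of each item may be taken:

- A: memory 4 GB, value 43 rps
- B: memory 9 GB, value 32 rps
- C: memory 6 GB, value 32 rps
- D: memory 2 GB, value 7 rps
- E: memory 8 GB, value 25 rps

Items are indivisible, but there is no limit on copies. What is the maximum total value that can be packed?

265 rps

Best value-per-unit is A at 43/4; filling with it alone gives 6×43 = 258.
Optimal mix: 6×A + 1×D → memory 26, value 265.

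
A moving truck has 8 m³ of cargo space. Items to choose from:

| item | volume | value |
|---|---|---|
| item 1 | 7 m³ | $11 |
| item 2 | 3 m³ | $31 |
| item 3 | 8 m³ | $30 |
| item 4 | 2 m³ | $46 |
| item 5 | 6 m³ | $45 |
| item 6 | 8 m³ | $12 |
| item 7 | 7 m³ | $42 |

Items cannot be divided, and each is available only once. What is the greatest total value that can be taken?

Check high-value combinations within 8 m³:
- item 4+item 5: volume 2+6=8, value 46+45=91
- item 2+item 4: volume 3+2=5, value 31+46=77
- item 4: volume 2, value 46
- item 5: volume 6, value 45
Best: $91.

$91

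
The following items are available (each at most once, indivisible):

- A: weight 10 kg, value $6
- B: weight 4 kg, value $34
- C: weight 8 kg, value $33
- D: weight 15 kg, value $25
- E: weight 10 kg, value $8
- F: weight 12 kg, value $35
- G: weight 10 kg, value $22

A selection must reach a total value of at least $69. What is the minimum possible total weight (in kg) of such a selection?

16

Subsets with value ≥ 69, sorted by total weight:
- B+F: weight 16, value 69
- B+C+G: weight 22, value 89
- B+C+E: weight 22, value 75
Minimum weight: 16 kg.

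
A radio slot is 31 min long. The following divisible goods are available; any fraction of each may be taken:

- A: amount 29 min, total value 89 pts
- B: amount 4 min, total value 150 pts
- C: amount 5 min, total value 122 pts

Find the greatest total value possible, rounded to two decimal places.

Take in order of value per unit:
- B (150/4 per unit): all 4 → value 150, running total 150.00
- C (122/5 per unit): all 5 → value 122, running total 272.00
- A (89/29 per unit): 22 of 29 → value 22×89/29 = 67.5172, running total 339.52
Total 339.52.

339.52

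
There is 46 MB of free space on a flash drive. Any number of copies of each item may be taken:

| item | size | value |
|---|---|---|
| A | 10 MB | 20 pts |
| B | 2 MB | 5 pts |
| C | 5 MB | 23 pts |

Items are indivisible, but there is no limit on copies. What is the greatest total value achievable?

207 pts

Best value-per-unit is C at 23/5, and filling with it alone uses size 9×5=45. No mix of the others beats 9×23 = 207.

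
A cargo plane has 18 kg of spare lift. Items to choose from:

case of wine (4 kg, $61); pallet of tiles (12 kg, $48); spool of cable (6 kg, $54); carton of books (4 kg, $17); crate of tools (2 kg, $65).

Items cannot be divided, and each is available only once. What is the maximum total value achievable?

$197

Check high-value combinations within 18 kg:
- case of wine+spool of cable+carton of books+crate of tools: weight 4+6+4+2=16, value 61+54+17+65=197
- case of wine+spool of cable+crate of tools: weight 4+6+2=12, value 61+54+65=180
- case of wine+pallet of tiles+crate of tools: weight 4+12+2=18, value 61+48+65=174
Best: $197.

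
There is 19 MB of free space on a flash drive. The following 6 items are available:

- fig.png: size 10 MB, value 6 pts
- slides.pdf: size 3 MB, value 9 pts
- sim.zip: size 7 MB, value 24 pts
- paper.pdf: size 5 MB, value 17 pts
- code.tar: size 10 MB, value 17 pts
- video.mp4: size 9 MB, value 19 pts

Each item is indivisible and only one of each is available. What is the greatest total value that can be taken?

52 pts

Check high-value combinations within 19 MB:
- slides.pdf+sim.zip+video.mp4: size 3+7+9=19, value 9+24+19=52
- slides.pdf+sim.zip+paper.pdf: size 3+7+5=15, value 9+24+17=50
- slides.pdf+paper.pdf+video.mp4: size 3+5+9=17, value 9+17+19=45
- sim.zip+video.mp4: size 7+9=16, value 24+19=43
Best: 52 pts.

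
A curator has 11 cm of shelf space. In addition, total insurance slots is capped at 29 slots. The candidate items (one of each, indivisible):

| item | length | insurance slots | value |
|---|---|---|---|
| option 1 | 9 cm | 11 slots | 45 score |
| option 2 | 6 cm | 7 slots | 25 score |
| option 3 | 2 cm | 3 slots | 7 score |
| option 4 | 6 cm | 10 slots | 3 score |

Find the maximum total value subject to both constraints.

Feasible sets respecting both limits:
- option 1+option 3: length 11, insurance slots 14, value 52
- option 1: length 9, insurance slots 11, value 45
- option 2+option 3: length 8, insurance slots 10, value 32
Best: 52 score.

52 score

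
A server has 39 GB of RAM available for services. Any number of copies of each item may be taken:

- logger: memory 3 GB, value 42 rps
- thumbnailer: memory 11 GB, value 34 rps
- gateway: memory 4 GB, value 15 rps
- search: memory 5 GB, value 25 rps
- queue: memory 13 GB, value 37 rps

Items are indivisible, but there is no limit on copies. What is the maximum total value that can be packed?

546 rps

Best value-per-unit is logger at 42/3, and filling with it alone uses memory 13×3=39. No mix of the others beats 13×42 = 546.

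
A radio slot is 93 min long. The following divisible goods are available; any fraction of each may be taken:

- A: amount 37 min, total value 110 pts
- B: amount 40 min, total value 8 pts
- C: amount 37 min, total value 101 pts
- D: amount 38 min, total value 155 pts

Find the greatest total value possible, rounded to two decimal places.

Take in order of value per unit:
- D (155/38 per unit): all 38 → value 155, running total 155.00
- A (110/37 per unit): all 37 → value 110, running total 265.00
- C (101/37 per unit): 18 of 37 → value 18×101/37 = 49.1351, running total 314.14
Total 314.14.

314.14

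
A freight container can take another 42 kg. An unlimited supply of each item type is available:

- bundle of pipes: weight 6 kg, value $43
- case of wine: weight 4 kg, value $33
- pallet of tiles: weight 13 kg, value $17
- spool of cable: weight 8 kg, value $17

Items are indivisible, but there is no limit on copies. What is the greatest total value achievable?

$340

Best value-per-unit is case of wine at 33/4; filling with it alone gives 10×33 = 330.
Optimal mix: 1×bundle of pipes + 9×case of wine → weight 42, value 340.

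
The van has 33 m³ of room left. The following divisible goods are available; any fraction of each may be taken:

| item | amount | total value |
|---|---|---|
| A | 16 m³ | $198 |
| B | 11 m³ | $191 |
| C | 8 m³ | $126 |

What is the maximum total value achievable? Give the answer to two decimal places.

490.25

Take in order of value per unit:
- B (191/11 per unit): all 11 → value 191, running total 191.00
- C (126/8 per unit): all 8 → value 126, running total 317.00
- A (198/16 per unit): 14 of 16 → value 14×198/16 = 173.2500, running total 490.25
Total 490.25.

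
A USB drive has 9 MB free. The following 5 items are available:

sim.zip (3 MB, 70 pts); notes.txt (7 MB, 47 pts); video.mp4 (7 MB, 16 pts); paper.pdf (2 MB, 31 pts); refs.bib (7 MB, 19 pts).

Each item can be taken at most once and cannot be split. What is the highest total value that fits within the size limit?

Check high-value combinations within 9 MB:
- sim.zip+paper.pdf: size 3+2=5, value 70+31=101
- notes.txt+paper.pdf: size 7+2=9, value 47+31=78
- sim.zip: size 3, value 70
- paper.pdf+refs.bib: size 2+7=9, value 31+19=50
- notes.txt: size 7, value 47
Best: 101 pts.

101 pts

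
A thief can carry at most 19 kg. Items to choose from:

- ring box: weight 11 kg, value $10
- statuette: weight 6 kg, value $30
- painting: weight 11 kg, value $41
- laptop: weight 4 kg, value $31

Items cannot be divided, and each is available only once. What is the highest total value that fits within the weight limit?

This is a 0/1 knapsack; check combinations near the capacity.
- painting+laptop: weight 11+4=15, value 41+31=72
- statuette+painting: weight 6+11=17, value 30+41=71
- statuette+laptop: weight 6+4=10, value 30+31=61
Best: $72.

$72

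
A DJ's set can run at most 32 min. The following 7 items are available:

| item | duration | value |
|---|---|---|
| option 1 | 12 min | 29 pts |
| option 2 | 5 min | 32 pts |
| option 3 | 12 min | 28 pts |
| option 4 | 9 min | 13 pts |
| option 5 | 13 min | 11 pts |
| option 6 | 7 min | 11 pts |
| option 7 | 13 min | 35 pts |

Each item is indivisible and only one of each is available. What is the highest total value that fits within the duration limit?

96 pts

This is a 0/1 knapsack; check combinations near the capacity.
- option 1+option 2+option 7: duration 12+5+13=30, value 29+32+35=96
- option 2+option 3+option 7: duration 5+12+13=30, value 32+28+35=95
- option 1+option 2+option 3: duration 12+5+12=29, value 29+32+28=89
- option 2+option 4+option 7: duration 5+9+13=27, value 32+13+35=80
Best: 96 pts.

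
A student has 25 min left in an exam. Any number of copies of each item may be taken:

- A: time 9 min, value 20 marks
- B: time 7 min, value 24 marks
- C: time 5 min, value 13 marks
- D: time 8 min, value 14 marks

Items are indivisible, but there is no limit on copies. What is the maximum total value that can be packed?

74 marks

Best value-per-unit is B at 24/7; filling with it alone gives 3×24 = 72.
Optimal mix: 2×B + 2×C → time 24, value 74.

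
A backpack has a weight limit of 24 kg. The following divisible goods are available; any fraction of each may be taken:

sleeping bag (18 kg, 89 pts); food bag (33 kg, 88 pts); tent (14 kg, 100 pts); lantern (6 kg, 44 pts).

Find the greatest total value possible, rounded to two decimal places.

Take in order of value per unit:
- lantern (44/6 per unit): all 6 → value 44, running total 44.00
- tent (100/14 per unit): all 14 → value 100, running total 144.00
- sleeping bag (89/18 per unit): 4 of 18 → value 4×89/18 = 19.7778, running total 163.78
Total 163.78.

163.78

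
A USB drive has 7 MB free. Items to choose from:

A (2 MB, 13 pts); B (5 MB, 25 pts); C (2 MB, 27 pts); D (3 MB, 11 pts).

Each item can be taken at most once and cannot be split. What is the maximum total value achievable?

Check high-value combinations within 7 MB:
- B+C: size 5+2=7, value 25+27=52
- A+C+D: size 2+2+3=7, value 13+27+11=51
- A+C: size 2+2=4, value 13+27=40
- C+D: size 2+3=5, value 27+11=38
Best: 52 pts.

52 pts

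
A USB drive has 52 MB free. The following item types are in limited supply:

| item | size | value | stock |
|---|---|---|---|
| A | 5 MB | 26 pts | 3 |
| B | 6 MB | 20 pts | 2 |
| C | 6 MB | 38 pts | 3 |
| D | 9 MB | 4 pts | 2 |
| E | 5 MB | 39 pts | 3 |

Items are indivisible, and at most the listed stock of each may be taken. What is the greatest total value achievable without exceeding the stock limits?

Top feasible selections:
- 3×A + 3×C + 3×E: size 48, value 309
- 2×A + 1×B + 3×C + 3×E: size 49, value 303
Best: 309 pts.

309 pts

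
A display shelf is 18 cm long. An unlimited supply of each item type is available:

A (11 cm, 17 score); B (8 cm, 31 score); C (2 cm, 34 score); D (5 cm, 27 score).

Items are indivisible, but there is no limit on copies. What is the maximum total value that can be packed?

Best value-per-unit is C at 34/2, and filling with it alone uses length 9×2=18. No mix of the others beats 9×34 = 306.

306 score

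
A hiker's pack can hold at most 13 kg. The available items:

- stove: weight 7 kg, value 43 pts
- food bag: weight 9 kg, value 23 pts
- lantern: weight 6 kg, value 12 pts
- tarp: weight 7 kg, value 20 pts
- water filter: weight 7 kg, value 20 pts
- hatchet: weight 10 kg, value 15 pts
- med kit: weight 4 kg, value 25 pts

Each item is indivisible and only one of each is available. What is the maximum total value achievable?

68 pts

This is a 0/1 knapsack; check combinations near the capacity.
- stove+med kit: weight 7+4=11, value 43+25=68
- stove+lantern: weight 7+6=13, value 43+12=55
- food bag+med kit: weight 9+4=13, value 23+25=48
- tarp+med kit: weight 7+4=11, value 20+25=45
- water filter+med kit: weight 7+4=11, value 20+25=45
Best: 68 pts.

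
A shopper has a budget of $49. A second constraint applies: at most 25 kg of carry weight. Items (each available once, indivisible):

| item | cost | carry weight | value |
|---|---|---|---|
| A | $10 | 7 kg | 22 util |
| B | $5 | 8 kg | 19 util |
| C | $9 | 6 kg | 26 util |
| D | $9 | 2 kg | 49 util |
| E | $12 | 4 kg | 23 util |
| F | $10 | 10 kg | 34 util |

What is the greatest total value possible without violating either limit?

Feasible sets respecting both limits:
- C+D+E+F: cost 40, carry weight 22, value 132
- A+C+D+F: cost 38, carry weight 25, value 131
- A+D+E+F: cost 41, carry weight 23, value 128
- B+D+E+F: cost 36, carry weight 24, value 125
Best: 132 util.

132 util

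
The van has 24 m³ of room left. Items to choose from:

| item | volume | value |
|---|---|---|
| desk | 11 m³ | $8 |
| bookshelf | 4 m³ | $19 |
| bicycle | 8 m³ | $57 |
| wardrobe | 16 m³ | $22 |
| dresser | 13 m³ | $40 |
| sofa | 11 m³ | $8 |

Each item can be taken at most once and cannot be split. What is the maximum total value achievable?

This is a 0/1 knapsack; check combinations near the capacity.
- bicycle+dresser: volume 8+13=21, value 57+40=97
- desk+bookshelf+bicycle: volume 11+4+8=23, value 8+19+57=84
- bookshelf+bicycle+sofa: volume 4+8+11=23, value 19+57+8=84
Best: $97.

$97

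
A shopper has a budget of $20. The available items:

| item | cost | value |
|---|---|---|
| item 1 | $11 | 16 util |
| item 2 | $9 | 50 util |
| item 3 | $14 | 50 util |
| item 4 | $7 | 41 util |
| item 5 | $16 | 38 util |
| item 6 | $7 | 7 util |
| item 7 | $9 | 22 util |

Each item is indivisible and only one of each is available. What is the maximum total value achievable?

91 util

This is a 0/1 knapsack; check combinations near the capacity.
- item 2+item 4: cost 9+7=16, value 50+41=91
- item 2+item 7: cost 9+9=18, value 50+22=72
- item 1+item 2: cost 11+9=20, value 16+50=66
- item 4+item 7: cost 7+9=16, value 41+22=63
Best: 91 util.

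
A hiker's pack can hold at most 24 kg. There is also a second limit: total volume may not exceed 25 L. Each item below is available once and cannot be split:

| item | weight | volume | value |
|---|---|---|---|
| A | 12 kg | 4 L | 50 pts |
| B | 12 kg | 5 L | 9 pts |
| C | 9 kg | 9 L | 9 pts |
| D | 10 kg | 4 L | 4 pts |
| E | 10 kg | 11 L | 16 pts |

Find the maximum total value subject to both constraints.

66 pts

Feasible sets respecting both limits:
- A+E: weight 22, volume 15, value 66
- A+B: weight 24, volume 9, value 59
- A+C: weight 21, volume 13, value 59
- A+D: weight 22, volume 8, value 54
Best: 66 pts.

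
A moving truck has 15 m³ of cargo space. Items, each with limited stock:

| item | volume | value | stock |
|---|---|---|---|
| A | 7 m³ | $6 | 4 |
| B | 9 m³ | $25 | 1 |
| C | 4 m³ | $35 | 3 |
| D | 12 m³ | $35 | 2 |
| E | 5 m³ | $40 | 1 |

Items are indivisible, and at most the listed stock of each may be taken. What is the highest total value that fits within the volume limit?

Best selections within volume 15 and stock limits:
- 2×C + 1×E: volume 13, value 110
- 3×C: volume 12, value 105
- 1×A + 2×C: volume 15, value 76
- 1×C + 1×E: volume 9, value 75
Best: $110.

$110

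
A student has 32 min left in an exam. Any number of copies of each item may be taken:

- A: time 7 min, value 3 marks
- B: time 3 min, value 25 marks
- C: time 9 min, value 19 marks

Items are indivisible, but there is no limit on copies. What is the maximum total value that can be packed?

250 marks

Best value-per-unit is B at 25/3, and filling with it alone uses time 10×3=30. No mix of the others beats 10×25 = 250.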